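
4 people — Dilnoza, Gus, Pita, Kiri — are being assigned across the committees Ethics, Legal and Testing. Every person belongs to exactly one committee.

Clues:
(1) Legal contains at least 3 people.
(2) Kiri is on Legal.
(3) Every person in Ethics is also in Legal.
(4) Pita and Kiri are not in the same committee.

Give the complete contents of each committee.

From (2): Kiri ∈ Legal.
(4): Pita ∉ Legal.
(1): only 3 candidates remain for Legal, so all are in.
(3) contrapositive: Pita ∉ Ethics.
Only one committee left: Pita ∈ Testing.

Ethics = {}; Legal = {Dilnoza, Gus, Kiri}; Testing = {Pita}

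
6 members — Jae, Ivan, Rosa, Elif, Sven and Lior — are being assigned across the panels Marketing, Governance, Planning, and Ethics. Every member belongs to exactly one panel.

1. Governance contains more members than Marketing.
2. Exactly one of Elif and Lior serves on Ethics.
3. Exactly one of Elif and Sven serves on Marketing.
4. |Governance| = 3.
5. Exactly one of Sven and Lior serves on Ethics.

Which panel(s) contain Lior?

Lior: Ethics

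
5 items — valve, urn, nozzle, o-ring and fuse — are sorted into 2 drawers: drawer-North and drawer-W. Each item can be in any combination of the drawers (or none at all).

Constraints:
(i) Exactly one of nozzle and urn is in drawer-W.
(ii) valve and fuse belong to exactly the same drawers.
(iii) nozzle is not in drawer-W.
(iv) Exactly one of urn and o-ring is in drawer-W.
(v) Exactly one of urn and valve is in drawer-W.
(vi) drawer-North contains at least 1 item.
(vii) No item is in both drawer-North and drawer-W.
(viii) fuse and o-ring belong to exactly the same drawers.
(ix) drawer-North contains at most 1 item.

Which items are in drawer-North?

From (iii): nozzle ∉ drawer-W.
(i) (exactly one): urn ∈ drawer-W.
(iv) (exactly one): o-ring ∉ drawer-W.
(v) (exactly one): valve ∉ drawer-W.
(vii) (disjoint): urn ∉ drawer-North.
(viii): fuse matches o-ring: fuse ∉ drawer-W.
Suppose valve ∈ drawer-North: no assignment then satisfies all the clues, so valve ∉ drawer-North.

drawer-North = {nozzle}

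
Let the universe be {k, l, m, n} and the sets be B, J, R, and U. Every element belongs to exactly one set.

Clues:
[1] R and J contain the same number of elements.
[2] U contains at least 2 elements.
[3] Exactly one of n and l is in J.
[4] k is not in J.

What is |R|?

1

From (4): k ∉ J.
Suppose k ∈ B: no assignment then satisfies all the clues, so k ∉ B.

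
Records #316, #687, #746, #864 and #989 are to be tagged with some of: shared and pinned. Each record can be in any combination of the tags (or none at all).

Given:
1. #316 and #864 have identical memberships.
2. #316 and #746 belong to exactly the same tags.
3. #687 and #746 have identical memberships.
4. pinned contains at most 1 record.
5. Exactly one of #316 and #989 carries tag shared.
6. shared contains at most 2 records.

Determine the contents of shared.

shared = {#989}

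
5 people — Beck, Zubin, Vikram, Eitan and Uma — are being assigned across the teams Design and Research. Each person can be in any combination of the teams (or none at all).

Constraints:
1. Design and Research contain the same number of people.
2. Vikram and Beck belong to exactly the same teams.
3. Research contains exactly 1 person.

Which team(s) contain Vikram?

Vikram: none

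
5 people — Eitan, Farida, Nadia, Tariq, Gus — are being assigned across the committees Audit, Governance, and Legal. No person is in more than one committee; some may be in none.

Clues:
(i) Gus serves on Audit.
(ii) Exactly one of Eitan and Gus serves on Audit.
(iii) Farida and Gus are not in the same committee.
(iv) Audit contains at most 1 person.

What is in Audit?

Audit = {Gus}

From (i): Gus ∈ Audit.
(ii) (exactly one): Eitan ∉ Audit.
(iii): Farida ∉ Audit.
(iv): Audit already has 1, so the rest are out.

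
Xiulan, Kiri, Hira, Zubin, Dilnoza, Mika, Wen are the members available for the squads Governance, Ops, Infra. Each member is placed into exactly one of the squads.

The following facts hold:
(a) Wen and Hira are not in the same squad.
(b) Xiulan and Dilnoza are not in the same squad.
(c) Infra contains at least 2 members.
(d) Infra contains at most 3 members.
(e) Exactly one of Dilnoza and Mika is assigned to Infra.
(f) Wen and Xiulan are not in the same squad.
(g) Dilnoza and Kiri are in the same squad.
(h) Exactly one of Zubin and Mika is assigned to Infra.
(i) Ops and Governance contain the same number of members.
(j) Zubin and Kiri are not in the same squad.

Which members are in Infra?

Infra = {Hira, Mika, Xiulan}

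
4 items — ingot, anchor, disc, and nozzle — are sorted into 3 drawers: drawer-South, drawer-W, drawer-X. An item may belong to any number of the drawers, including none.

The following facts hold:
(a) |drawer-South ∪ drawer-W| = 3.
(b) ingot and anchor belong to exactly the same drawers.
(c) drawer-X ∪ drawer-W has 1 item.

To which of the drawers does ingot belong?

ingot: drawer-South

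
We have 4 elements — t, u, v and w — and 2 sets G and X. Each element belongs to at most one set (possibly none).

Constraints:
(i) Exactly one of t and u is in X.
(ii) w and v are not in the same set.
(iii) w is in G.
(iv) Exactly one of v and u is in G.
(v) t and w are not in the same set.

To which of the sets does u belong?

u: G

From (iii): w ∈ G.
(ii): v ∉ G.
(iv) (exactly one): u ∈ G.
(v): t ∉ G.
(i) (exactly one): t ∈ X.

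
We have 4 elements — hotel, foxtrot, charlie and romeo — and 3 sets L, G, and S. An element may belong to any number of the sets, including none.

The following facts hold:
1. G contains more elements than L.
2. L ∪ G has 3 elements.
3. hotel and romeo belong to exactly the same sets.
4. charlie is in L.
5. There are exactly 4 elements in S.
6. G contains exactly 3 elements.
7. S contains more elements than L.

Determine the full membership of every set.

L = {charlie}; G = {charlie, hotel, romeo}; S = {charlie, foxtrot, hotel, romeo}

From (4): charlie ∈ L.
(5): only 4 candidates remain for S, so all are in.
Suppose hotel ∈ L: no assignment then satisfies all the clues, so hotel ∉ L.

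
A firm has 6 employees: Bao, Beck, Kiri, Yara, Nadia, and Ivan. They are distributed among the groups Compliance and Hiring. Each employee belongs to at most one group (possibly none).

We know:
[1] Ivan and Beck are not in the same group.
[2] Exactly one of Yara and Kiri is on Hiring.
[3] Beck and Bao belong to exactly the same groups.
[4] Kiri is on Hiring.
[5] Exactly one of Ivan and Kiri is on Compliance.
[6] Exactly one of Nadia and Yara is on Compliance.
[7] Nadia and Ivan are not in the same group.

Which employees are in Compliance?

From (4): Kiri ∈ Hiring.
(2) (exactly one): Yara ∉ Hiring.
(5) (exactly one): Ivan ∈ Compliance.
(7): Nadia ∉ Compliance.
(1): Beck ∉ Compliance.
(3): Bao matches Beck: Bao ∉ Compliance.
(6) (exactly one): Yara ∈ Compliance.

Compliance = {Ivan, Yara}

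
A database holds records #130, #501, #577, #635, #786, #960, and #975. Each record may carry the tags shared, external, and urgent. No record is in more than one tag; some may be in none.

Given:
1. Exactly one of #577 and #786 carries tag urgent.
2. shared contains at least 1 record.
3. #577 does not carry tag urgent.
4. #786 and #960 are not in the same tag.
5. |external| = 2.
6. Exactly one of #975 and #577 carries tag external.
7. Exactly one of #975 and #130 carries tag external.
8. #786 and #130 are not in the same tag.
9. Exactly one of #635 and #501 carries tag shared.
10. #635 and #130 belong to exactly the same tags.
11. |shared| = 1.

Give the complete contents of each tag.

shared = {#501}; external = {#960, #975}; urgent = {#786}

From (3): #577 ∉ urgent.
(1) (exactly one): #786 ∈ urgent.
(4): #960 ∉ urgent.
(8): #130 ∉ urgent.
(10): #635 matches #130: #635 ∉ urgent.
Suppose #130 ∈ shared: no assignment then satisfies all the clues, so #130 ∉ shared.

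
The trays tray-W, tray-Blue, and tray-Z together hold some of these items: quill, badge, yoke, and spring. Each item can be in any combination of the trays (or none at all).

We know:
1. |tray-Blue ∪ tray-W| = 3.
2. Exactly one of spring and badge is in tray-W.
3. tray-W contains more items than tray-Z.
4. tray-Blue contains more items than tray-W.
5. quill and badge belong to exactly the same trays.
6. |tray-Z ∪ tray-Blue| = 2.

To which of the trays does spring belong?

spring: tray-W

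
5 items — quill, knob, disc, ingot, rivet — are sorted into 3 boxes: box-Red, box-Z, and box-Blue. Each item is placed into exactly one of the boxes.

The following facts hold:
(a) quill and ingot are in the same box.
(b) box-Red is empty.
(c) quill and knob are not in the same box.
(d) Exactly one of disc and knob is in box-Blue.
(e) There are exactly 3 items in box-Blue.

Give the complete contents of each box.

box-Red = {}; box-Z = {knob, rivet}; box-Blue = {disc, ingot, quill}

(b): box-Red already has 0, so the rest are out.
Suppose quill ∈ box-Z: no assignment then satisfies all the clues, so quill ∉ box-Z.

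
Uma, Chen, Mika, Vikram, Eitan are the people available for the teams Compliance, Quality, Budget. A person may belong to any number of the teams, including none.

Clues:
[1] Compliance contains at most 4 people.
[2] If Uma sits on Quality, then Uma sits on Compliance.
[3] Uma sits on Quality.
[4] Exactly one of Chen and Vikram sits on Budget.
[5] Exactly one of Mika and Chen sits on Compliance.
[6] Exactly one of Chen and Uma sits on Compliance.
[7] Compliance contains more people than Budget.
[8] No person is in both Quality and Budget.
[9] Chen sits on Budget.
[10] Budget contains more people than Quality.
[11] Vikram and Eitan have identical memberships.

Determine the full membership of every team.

Compliance = {Eitan, Mika, Uma, Vikram}; Quality = {Uma}; Budget = {Chen, Mika}

From (3): Uma ∈ Quality.
From (9): Chen ∈ Budget.
(2): Uma ∈ Compliance.
(4) (exactly one): Vikram ∉ Budget.
(6) (exactly one): Chen ∉ Compliance.
(8) (disjoint): Uma ∉ Budget.
(8) (disjoint): Chen ∉ Quality.
(11): Eitan matches Vikram: Eitan ∉ Budget.
(5) (exactly one): Mika ∈ Compliance.
Suppose Mika ∈ Quality: no assignment then satisfies all the clues, so Mika ∉ Quality.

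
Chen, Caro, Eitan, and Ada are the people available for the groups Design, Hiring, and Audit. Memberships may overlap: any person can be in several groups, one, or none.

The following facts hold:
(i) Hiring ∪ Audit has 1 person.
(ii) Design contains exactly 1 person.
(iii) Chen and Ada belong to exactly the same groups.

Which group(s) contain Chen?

Chen: none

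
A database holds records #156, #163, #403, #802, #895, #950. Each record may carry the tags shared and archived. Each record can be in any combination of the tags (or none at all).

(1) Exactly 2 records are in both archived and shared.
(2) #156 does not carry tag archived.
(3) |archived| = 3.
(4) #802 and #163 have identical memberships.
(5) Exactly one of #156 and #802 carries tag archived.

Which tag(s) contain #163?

From (2): #156 ∉ archived.
(5) (exactly one): #802 ∈ archived.
(4): #163 matches #802: #163 ∈ archived.
Suppose #163 ∉ shared: no assignment then satisfies all the clues, so #163 ∈ shared.

#163: archived, shared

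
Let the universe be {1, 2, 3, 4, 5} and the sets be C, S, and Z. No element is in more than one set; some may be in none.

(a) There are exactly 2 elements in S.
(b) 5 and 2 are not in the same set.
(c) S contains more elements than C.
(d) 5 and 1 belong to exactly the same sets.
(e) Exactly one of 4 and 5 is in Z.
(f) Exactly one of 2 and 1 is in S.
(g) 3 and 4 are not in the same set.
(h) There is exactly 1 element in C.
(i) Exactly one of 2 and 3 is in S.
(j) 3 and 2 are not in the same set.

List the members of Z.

Z = {1, 5}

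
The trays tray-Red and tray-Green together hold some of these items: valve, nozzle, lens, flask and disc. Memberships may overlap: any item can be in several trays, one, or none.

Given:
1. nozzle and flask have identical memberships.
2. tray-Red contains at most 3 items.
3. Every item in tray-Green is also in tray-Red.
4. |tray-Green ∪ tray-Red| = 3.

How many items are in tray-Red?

3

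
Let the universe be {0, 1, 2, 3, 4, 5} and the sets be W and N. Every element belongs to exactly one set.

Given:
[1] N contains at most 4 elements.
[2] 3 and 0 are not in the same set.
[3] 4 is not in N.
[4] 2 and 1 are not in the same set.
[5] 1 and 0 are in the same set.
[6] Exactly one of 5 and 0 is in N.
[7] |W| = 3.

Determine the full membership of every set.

W = {0, 1, 4}; N = {2, 3, 5}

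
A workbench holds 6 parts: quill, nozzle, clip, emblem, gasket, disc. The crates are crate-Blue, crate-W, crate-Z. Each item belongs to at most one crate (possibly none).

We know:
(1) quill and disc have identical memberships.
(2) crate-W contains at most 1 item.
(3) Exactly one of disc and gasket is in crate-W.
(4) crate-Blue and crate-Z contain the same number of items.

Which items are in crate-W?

crate-W = {gasket}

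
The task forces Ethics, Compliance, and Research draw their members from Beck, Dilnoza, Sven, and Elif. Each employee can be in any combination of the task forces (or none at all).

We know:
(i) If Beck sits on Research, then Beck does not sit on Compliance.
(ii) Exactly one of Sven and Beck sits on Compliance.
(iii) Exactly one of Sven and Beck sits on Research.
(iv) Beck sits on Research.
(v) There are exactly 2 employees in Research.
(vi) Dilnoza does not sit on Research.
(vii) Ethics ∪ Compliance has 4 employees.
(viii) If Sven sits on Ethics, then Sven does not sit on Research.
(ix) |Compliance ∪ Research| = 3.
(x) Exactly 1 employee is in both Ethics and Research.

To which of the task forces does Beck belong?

From (iv): Beck ∈ Research.
From (vi): Dilnoza ∉ Research.
(i): Beck ∉ Compliance.
(ii) (exactly one): Sven ∈ Compliance.
(iii) (exactly one): Sven ∉ Research.
(v): only 2 candidates remain for Research, so all are in.
Suppose Beck ∉ Ethics: no assignment then satisfies all the clues, so Beck ∈ Ethics.

Beck: Ethics, Research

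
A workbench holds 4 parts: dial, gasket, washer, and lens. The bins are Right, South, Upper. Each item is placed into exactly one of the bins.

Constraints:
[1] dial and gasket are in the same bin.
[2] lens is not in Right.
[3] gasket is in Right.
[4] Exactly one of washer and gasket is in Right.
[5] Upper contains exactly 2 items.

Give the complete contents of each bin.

Right = {dial, gasket}; South = {}; Upper = {lens, washer}

From (2): lens ∉ Right.
From (3): gasket ∈ Right.
(1): dial matches gasket: dial ∈ Right.
(4) (exactly one): washer ∉ Right.
(5): only 2 candidates remain for Upper, so all are in.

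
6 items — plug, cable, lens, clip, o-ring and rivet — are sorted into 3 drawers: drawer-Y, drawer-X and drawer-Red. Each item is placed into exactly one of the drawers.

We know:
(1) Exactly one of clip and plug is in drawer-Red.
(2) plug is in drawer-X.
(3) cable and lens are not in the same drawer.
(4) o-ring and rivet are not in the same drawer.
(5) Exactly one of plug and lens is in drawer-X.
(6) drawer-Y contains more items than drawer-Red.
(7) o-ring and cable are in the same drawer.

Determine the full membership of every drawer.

drawer-Y = {lens, rivet}; drawer-X = {cable, o-ring, plug}; drawer-Red = {clip}

From (2): plug ∈ drawer-X.
(1) (exactly one): clip ∈ drawer-Red.
(5) (exactly one): lens ∉ drawer-X.
Suppose cable ∈ drawer-Y: no assignment then satisfies all the clues, so cable ∉ drawer-Y.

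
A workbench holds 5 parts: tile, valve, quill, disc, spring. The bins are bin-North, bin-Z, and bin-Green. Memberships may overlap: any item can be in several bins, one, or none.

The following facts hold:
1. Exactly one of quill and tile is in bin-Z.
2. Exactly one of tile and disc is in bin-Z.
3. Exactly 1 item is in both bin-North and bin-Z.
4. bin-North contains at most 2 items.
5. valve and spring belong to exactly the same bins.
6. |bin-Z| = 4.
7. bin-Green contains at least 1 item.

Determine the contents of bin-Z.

bin-Z = {disc, quill, spring, valve}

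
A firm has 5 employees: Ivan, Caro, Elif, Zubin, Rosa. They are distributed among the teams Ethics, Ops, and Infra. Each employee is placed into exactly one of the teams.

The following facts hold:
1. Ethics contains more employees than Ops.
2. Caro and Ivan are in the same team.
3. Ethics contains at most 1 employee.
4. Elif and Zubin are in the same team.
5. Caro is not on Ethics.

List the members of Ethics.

From (5): Caro ∉ Ethics.
(2): Ivan matches Caro: Ivan ∉ Ethics.
Suppose Elif ∈ Ethics: no assignment then satisfies all the clues, so Elif ∉ Ethics.

Ethics = {Rosa}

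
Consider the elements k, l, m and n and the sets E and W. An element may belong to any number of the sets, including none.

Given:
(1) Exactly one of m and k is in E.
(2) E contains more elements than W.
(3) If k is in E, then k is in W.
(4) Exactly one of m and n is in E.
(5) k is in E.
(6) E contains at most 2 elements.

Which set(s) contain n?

From (5): k ∈ E.
(1) (exactly one): m ∉ E.
(3): k ∈ W.
(4) (exactly one): n ∈ E.
(6): E already has 2, so the rest are out.
Suppose n ∈ W: no assignment then satisfies all the clues, so n ∉ W.

n: E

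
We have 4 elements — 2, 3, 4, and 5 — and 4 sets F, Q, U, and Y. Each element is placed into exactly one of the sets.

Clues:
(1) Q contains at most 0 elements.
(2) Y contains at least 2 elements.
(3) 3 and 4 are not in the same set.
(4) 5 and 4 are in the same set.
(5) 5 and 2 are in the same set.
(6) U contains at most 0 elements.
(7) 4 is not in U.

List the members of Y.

Y = {2, 4, 5}

From (7): 4 ∉ U.
(1): Q already has 0, so the rest are out.
(4): 5 matches 4: 5 ∉ U.
(5): 2 matches 5: 2 ∉ U.
(6): U already has 0, so the rest are out.
Suppose 2 ∉ Y: no assignment then satisfies all the clues, so 2 ∈ Y.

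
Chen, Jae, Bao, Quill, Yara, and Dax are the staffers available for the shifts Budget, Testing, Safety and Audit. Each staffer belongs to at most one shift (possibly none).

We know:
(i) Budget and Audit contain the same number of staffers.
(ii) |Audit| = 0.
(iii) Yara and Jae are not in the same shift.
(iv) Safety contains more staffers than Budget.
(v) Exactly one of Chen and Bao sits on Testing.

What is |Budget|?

0

(ii): Audit already has 0, so the rest are out.
Suppose Chen ∈ Budget: no assignment then satisfies all the clues, so Chen ∉ Budget.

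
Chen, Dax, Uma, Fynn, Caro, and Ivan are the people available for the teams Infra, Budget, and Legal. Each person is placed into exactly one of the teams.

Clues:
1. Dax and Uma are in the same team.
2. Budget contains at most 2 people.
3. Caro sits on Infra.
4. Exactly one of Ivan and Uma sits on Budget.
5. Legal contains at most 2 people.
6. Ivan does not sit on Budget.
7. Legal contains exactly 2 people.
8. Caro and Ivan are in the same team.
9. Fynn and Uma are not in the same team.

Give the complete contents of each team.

From (3): Caro ∈ Infra.
From (6): Ivan ∉ Budget.
(4) (exactly one): Uma ∈ Budget.
(8): Ivan matches Caro: Ivan ∈ Infra.
(9): Fynn ∉ Budget.
(1): Dax matches Uma: Dax ∉ Infra.
(1): Dax matches Uma: Dax ∈ Budget.
(2): Budget already has 2, so the rest are out.
(7): only 2 candidates remain for Legal, so all are in.

Infra = {Caro, Ivan}; Budget = {Dax, Uma}; Legal = {Chen, Fynn}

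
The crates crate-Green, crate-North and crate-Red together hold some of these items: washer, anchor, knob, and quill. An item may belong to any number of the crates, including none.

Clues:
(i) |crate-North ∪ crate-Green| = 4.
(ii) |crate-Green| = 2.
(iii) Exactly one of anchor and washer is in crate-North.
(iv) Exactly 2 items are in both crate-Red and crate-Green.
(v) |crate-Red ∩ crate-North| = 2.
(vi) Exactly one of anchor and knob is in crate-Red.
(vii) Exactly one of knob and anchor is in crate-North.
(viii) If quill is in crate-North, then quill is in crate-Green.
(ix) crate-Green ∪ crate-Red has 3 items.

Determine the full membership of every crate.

crate-Green = {anchor, quill}; crate-North = {knob, quill, washer}; crate-Red = {anchor, quill, washer}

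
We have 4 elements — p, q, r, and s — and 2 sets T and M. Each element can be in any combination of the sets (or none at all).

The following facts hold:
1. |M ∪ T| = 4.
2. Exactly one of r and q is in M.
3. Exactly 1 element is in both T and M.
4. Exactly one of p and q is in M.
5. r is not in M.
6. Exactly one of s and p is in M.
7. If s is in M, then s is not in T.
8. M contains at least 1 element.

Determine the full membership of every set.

T = {p, q, r}; M = {q, s}

From (5): r ∉ M.
(2) (exactly one): q ∈ M.
(4) (exactly one): p ∉ M.
(6) (exactly one): s ∈ M.
(7): s ∉ T.
Suppose p ∉ T: no assignment then satisfies all the clues, so p ∈ T.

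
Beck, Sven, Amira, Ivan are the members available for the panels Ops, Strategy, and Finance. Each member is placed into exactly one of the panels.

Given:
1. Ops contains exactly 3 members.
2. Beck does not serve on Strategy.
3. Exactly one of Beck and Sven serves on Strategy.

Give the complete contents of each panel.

Ops = {Amira, Beck, Ivan}; Strategy = {Sven}; Finance = {}

From (2): Beck ∉ Strategy.
(3) (exactly one): Sven ∈ Strategy.
(1): only 3 candidates remain for Ops, so all are in.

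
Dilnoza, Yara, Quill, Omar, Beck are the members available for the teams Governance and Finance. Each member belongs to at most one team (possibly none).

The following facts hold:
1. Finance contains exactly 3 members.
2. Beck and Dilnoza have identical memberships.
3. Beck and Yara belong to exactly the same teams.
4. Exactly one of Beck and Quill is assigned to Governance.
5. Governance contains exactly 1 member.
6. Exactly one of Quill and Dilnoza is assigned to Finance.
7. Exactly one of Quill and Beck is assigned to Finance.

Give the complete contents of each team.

Governance = {Quill}; Finance = {Beck, Dilnoza, Yara}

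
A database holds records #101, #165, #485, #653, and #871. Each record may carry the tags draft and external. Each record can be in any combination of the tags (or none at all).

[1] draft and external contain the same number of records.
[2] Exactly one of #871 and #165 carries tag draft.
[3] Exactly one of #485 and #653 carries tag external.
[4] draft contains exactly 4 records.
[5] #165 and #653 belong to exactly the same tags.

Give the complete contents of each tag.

draft = {#101, #165, #485, #653}; external = {#101, #165, #653, #871}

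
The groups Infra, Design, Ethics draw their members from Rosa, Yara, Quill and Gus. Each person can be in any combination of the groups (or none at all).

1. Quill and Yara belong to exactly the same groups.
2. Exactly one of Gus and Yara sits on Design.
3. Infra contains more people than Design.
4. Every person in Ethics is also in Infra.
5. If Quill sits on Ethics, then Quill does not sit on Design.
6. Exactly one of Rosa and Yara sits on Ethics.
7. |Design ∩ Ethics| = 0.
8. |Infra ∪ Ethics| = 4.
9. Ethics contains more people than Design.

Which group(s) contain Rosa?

Rosa: Infra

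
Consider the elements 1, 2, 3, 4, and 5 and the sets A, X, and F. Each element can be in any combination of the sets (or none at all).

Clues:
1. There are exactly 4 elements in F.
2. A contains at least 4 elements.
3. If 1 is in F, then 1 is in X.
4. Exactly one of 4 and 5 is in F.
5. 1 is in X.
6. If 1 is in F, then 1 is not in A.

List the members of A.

A = {2, 3, 4, 5}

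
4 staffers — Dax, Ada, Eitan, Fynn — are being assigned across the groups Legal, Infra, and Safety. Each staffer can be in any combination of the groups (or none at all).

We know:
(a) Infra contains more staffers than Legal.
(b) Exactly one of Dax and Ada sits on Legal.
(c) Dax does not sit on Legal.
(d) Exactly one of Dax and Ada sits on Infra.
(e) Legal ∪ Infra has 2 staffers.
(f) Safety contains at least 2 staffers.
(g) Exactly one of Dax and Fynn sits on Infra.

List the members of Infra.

From (c): Dax ∉ Legal.
(b) (exactly one): Ada ∈ Legal.
Suppose Dax ∈ Infra: no assignment then satisfies all the clues, so Dax ∉ Infra.

Infra = {Ada, Fynn}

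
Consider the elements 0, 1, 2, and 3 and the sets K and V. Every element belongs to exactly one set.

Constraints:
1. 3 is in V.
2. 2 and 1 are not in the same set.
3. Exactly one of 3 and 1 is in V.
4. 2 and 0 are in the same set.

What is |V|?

3

From (1): 3 ∈ V.
(3) (exactly one): 1 ∉ V.
Only one set left: 1 ∈ K.
(2): 2 ∉ K.
(4): 0 matches 2: 0 ∉ K.
Only one set left: 0 ∈ V.
Only one set left: 2 ∈ V.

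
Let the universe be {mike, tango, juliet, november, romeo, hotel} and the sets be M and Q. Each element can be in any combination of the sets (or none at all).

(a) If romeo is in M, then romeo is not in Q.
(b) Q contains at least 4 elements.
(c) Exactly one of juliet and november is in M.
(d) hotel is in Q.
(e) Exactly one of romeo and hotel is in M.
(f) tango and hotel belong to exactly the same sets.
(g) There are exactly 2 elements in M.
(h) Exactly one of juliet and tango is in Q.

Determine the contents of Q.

Q = {hotel, mike, november, tango}

From (d): hotel ∈ Q.
(f): tango matches hotel: tango ∈ Q.
(h) (exactly one): juliet ∉ Q.
Suppose mike ∉ Q: no assignment then satisfies all the clues, so mike ∈ Q.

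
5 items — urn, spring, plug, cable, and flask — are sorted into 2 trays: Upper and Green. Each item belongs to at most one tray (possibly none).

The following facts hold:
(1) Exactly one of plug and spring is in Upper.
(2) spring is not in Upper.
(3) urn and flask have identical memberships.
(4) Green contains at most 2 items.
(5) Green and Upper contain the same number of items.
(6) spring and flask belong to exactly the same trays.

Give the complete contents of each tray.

Upper = {plug}; Green = {cable}

From (2): spring ∉ Upper.
(1) (exactly one): plug ∈ Upper.
(6): flask matches spring: flask ∉ Upper.
(3): urn matches flask: urn ∉ Upper.
Suppose urn ∈ Green: no assignment then satisfies all the clues, so urn ∉ Green.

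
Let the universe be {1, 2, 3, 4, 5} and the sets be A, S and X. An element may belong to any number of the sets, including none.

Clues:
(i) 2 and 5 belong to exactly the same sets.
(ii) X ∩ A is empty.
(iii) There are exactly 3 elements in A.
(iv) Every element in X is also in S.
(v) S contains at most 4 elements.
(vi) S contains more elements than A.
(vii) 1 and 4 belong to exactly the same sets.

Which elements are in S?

S = {1, 2, 4, 5}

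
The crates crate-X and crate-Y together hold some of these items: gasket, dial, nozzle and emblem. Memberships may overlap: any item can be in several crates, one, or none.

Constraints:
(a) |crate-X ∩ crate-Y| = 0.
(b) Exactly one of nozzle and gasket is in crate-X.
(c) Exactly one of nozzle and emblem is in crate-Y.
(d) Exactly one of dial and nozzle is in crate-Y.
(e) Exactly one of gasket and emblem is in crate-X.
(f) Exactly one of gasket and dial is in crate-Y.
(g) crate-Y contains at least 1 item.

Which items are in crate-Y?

crate-Y = {dial, emblem}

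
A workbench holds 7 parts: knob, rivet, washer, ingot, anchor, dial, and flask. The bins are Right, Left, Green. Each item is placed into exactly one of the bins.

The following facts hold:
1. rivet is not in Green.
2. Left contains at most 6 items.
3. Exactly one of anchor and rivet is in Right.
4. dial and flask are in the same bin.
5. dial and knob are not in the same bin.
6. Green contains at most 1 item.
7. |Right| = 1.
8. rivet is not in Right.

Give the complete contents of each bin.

From (1): rivet ∉ Green.
From (8): rivet ∉ Right.
(3) (exactly one): anchor ∈ Right.
(7): Right already has 1, so the rest are out.
Only one bin left: rivet ∈ Left.
Suppose knob ∈ Left: no assignment then satisfies all the clues, so knob ∉ Left.

Right = {anchor}; Left = {dial, flask, ingot, rivet, washer}; Green = {knob}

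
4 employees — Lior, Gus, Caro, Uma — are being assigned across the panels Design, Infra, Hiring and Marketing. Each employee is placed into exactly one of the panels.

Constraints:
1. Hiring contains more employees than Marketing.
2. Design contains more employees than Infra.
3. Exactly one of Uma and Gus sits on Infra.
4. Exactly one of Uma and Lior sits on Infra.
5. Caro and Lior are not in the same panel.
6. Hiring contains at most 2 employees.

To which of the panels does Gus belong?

Gus: Design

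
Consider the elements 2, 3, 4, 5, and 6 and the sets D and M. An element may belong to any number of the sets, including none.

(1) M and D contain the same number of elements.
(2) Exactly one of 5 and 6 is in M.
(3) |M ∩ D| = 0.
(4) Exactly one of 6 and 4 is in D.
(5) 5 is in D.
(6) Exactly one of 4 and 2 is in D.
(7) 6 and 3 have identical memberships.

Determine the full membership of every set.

D = {4, 5}; M = {3, 6}

From (5): 5 ∈ D.
Suppose 2 ∈ D: no assignment then satisfies all the clues, so 2 ∉ D.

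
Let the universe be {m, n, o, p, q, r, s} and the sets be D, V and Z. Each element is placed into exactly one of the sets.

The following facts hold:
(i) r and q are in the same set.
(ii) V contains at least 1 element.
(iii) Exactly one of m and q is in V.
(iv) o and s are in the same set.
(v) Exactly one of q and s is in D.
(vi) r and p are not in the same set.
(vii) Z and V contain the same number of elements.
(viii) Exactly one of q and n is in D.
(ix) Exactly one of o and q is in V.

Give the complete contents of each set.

D = {n, o, s}; V = {q, r}; Z = {m, p}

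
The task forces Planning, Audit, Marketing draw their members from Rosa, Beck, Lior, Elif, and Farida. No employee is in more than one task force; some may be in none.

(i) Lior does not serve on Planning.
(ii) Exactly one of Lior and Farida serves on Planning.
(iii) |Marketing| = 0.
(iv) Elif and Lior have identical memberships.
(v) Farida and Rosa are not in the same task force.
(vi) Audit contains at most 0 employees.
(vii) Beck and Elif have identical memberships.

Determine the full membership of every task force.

Planning = {Farida}; Audit = {}; Marketing = {}

From (i): Lior ∉ Planning.
(ii) (exactly one): Farida ∈ Planning.
(iii): Marketing already has 0, so the rest are out.
(iv): Elif matches Lior: Elif ∉ Planning.
(v): Rosa ∉ Planning.
(vi): Audit already has 0, so the rest are out.
(vii): Beck matches Elif: Beck ∉ Planning.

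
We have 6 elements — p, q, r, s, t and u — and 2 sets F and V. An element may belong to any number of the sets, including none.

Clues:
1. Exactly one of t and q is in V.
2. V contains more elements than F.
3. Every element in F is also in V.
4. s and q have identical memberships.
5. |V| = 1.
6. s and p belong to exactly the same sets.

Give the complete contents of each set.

F = {}; V = {t}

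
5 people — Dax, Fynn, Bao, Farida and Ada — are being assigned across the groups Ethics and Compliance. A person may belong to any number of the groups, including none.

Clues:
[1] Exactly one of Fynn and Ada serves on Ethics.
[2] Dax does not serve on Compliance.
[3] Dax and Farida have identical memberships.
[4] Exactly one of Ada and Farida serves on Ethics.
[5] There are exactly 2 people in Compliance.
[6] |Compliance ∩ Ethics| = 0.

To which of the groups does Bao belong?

Bao: Compliance

From (2): Dax ∉ Compliance.
(3): Farida matches Dax: Farida ∉ Compliance.
Suppose Bao ∈ Ethics: no assignment then satisfies all the clues, so Bao ∉ Ethics.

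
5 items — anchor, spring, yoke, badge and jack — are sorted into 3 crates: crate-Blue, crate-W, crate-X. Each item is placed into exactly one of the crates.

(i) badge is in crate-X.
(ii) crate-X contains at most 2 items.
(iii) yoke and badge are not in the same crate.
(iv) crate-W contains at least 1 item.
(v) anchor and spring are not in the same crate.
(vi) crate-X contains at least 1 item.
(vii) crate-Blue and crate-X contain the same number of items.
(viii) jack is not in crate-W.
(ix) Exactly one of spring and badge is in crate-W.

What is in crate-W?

From (i): badge ∈ crate-X.
From (viii): jack ∉ crate-W.
(iii): yoke ∉ crate-X.
(ix) (exactly one): spring ∈ crate-W.
(v): anchor ∉ crate-W.
Suppose yoke ∈ crate-W: no assignment then satisfies all the clues, so yoke ∉ crate-W.

crate-W = {spring}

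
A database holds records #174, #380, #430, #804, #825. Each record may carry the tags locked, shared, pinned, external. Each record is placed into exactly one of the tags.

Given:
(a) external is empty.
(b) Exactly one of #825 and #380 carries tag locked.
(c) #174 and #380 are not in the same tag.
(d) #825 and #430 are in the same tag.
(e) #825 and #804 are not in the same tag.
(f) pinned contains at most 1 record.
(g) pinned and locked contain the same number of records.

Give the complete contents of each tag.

locked = {#380}; shared = {#174, #430, #825}; pinned = {#804}; external = {}

(a): external already has 0, so the rest are out.
Suppose #174 ∈ locked: no assignment then satisfies all the clues, so #174 ∉ locked.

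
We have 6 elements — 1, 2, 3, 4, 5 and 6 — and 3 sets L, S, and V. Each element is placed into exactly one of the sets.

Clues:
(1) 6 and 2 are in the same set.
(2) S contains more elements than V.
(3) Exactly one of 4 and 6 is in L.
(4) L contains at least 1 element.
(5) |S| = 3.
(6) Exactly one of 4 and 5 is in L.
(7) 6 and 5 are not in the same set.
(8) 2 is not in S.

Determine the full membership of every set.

L = {4}; S = {1, 3, 5}; V = {2, 6}

From (8): 2 ∉ S.
(1): 6 matches 2: 6 ∉ S.
Suppose 1 ∈ L: no assignment then satisfies all the clues, so 1 ∉ L.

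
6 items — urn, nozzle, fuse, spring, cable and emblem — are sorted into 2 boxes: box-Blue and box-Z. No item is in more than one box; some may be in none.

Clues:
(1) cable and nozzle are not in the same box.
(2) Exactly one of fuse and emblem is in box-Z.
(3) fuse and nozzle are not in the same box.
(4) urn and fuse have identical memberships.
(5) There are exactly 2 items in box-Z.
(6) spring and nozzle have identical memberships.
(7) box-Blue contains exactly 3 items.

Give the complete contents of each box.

box-Blue = {emblem, nozzle, spring}; box-Z = {fuse, urn}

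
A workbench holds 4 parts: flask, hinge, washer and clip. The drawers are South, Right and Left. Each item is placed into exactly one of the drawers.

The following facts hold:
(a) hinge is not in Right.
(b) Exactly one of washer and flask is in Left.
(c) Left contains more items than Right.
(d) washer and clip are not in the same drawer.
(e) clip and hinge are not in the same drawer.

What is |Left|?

2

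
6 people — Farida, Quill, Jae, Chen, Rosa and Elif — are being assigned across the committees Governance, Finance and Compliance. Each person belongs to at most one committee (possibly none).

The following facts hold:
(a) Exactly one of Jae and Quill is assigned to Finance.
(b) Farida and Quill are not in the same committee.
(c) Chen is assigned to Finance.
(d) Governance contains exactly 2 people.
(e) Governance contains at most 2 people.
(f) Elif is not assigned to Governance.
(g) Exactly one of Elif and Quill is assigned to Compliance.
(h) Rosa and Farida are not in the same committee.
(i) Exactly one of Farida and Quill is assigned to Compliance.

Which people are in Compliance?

Compliance = {Elif, Farida}

From (c): Chen ∈ Finance.
From (f): Elif ∉ Governance.
Suppose Farida ∉ Compliance: no assignment then satisfies all the clues, so Farida ∈ Compliance.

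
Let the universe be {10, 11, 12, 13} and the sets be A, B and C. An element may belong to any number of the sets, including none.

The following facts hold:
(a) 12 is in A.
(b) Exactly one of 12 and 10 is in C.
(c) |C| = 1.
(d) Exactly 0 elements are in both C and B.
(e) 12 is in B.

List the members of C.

C = {10}

From (a): 12 ∈ A.
From (e): 12 ∈ B.
Suppose 10 ∉ C: no assignment then satisfies all the clues, so 10 ∈ C.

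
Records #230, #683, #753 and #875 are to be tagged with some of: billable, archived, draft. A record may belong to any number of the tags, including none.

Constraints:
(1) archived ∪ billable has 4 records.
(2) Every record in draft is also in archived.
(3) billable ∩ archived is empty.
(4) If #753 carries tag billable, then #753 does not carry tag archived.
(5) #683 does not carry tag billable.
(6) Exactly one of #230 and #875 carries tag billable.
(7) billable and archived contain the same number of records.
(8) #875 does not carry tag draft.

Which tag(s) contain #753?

From (5): #683 ∉ billable.
From (8): #875 ∉ draft.
Suppose #753 ∉ billable: no assignment then satisfies all the clues, so #753 ∈ billable.

#753: billable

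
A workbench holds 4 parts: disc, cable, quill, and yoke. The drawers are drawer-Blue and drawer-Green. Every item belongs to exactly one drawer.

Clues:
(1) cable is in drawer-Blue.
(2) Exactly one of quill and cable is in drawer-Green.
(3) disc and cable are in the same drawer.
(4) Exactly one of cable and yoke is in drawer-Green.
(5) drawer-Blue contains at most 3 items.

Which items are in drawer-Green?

From (1): cable ∈ drawer-Blue.
(2) (exactly one): quill ∈ drawer-Green.
(3): disc matches cable: disc ∈ drawer-Blue.
(4) (exactly one): yoke ∈ drawer-Green.

drawer-Green = {quill, yoke}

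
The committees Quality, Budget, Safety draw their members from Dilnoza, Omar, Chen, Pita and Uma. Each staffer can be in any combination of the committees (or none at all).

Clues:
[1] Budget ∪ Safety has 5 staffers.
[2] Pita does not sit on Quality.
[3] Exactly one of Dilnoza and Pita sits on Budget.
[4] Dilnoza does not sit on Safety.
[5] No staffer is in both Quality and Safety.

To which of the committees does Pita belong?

Pita: Safety

From (2): Pita ∉ Quality.
From (4): Dilnoza ∉ Safety.
Suppose Pita ∈ Budget: no assignment then satisfies all the clues, so Pita ∉ Budget.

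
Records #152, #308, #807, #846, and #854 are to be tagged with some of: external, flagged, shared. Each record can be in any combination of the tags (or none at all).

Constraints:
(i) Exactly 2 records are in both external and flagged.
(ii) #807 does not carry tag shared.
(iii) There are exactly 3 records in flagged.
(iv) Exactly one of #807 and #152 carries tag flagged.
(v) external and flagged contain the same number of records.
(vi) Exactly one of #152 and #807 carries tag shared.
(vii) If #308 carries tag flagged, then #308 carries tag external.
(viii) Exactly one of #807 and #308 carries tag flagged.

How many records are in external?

3

From (ii): #807 ∉ shared.
(vi) (exactly one): #152 ∈ shared.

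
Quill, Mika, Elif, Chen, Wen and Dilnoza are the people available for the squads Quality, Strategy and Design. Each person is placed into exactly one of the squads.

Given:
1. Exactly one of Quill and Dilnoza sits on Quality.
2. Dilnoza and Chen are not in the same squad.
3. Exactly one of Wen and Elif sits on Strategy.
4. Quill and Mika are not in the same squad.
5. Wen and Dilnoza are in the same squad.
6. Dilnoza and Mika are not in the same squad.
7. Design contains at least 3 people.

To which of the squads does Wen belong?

Wen: Strategy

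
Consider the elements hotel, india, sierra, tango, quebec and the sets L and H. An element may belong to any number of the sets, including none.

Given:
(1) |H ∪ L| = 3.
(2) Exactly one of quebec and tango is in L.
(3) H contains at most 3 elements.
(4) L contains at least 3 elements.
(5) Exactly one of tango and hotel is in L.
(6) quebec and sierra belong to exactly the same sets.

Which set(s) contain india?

india: none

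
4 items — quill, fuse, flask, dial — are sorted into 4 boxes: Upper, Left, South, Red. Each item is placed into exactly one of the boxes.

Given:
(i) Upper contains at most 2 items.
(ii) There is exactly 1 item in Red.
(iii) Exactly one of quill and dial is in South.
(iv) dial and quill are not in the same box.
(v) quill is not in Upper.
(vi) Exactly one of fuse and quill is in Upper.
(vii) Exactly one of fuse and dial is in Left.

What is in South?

South = {quill}

From (v): quill ∉ Upper.
(vi) (exactly one): fuse ∈ Upper.
(vii) (exactly one): dial ∈ Left.
(iii) (exactly one): quill ∈ South.
(ii): only 1 candidates remain for Red, so all are in.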